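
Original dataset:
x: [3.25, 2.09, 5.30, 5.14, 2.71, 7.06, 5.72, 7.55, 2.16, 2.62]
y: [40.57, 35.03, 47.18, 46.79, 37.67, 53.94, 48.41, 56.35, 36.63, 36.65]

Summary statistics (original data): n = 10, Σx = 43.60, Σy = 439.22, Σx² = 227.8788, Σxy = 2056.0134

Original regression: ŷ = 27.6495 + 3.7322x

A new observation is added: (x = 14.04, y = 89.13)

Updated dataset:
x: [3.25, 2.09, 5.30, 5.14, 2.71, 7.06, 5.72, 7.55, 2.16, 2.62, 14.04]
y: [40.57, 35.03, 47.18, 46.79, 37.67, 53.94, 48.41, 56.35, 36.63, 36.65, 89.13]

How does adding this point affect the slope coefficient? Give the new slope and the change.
Adding the point moves β₁ from 3.7322 to 4.3820, i.e. it increases by 0.6498 (+17.4%).

x = 14.04 lies well outside the original x-range [2.09, 7.55] (x̄ ≈ 4.36), so this observation has high leverage and can move the slope substantially.

Step 1: Update the sums with the new point (n goes from 10 to 11)
Σx  = 43.60 + 14.04 = 57.64
Σy  = 439.22 + 89.13 = 528.35
Σx² = 227.8788 + 14.04² = 227.8788 + 197.1216 = 425.0004
Σxy = 2056.0134 + 14.04×89.13 = 2056.0134 + 1251.3852 = 3307.3986

Step 2: Recompute the slope with b₁ = (nΣxy − ΣxΣy) / (nΣx² − (Σx)²)
Numerator   = 11×3307.3986 − 57.64×528.35 = 36381.3846 − 30454.0940 = 5927.2906
Denominator = 11×425.0004 − 57.64² = 4675.0044 − 3322.3696 = 1352.6348
b₁(new) = 5927.2906 / 1352.6348 = 4.3820

(Same formula on the original sums: (10×2056.0134 − 43.60×439.22) / (10×227.8788 − 43.60²) = 1410.1420 / 377.8280 = 3.7322, matching the given fit.)

Step 3: Change in slope
Δβ₁ = 4.3820 − 3.7322 = +0.6498
Relative change = +0.6498 / 3.7322 × 100% = +17.4%
→ the slope increases when the point is added.

Because the point sits above the extension of the original line at a high-leverage x, it tilts the fit up.
In practice: examine leverage (hᵢ) and Cook's distance rather than deleting it automatically; check such a point for data-entry or measurement error.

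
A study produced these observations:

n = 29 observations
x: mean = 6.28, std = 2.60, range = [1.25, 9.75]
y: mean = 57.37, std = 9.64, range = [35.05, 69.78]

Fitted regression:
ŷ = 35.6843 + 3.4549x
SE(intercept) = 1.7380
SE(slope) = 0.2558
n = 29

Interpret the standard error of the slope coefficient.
SE(β̂₁) = 0.2558 is the estimated standard deviation of the slope estimate across repeated samples; relative to β̂₁ = 3.4549 that is 7.4%, a precise estimate.

SE(β̂₁) = 0.2558 says: if we drew many samples of n = 29 from the same population and refit each time, the fitted slopes would scatter with a standard deviation of roughly 0.2558 around the true β₁.

Relative precision:
- SE / |β̂₁| = 0.2558 / 3.4549 = 7.4%
- Rule of thumb (under 20%: precise; 20% to under 50%: moderately precise; 50% or more: imprecise) → precise

Rough 95% range (±2 SE): 3.4549 ± 0.5116 → (2.9433, 3.9665).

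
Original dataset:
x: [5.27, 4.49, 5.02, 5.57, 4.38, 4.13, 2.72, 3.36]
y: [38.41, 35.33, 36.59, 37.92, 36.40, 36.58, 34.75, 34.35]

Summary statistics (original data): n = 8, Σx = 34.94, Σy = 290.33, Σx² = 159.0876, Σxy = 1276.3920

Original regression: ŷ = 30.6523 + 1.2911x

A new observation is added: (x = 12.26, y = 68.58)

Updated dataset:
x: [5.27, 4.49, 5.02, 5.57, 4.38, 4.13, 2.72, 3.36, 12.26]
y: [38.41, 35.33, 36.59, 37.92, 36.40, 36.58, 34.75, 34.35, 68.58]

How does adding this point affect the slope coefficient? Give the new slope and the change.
Adding the point moves β₁ from 1.2911 to 3.7974, i.e. it increases by 2.5063 (+194.1%).

The new point has HIGH LEVERAGE: x = 12.26 is far from the original mean x̄ = 34.94/8 ≈ 4.37 (original range [2.72, 5.57]).

Step 1: Update the sums with the new point (n goes from 8 to 9)
Σx  = 34.94 + 12.26 = 47.20
Σy  = 290.33 + 68.58 = 358.91
Σx² = 159.0876 + 12.26² = 159.0876 + 150.3076 = 309.3952
Σxy = 1276.3920 + 12.26×68.58 = 1276.3920 + 840.7908 = 2117.1828

Step 2: Recompute the slope with b₁ = (nΣxy − ΣxΣy) / (nΣx² − (Σx)²)
Numerator   = 9×2117.1828 − 47.20×358.91 = 19054.6452 − 16940.5520 = 2114.0932
Denominator = 9×309.3952 − 47.20² = 2784.5568 − 2227.8400 = 556.7168
b₁(new) = 2114.0932 / 556.7168 = 3.7974

(Same formula on the original sums: (8×1276.3920 − 34.94×290.33) / (8×159.0876 − 34.94²) = 67.0058 / 51.8972 = 1.2911, matching the given fit.)

Step 3: Change in slope
Δβ₁ = 3.7974 − 1.2911 = +2.5063
Relative change = +2.5063 / 1.2911 × 100% = +194.1%
→ the slope increases when the point is added.

Because the point sits above the extension of the original line at a high-leverage x, it tilts the fit up.
In practice: examine leverage (hᵢ) and Cook's distance rather than deleting it automatically; refit with and without it and report both if conclusions differ.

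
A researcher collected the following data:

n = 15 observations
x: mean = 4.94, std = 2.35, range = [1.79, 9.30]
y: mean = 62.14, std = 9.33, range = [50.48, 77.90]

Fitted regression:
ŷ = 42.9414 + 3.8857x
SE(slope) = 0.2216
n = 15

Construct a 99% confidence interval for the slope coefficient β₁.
The 99% CI for β₁ is (3.2182, 4.5532)

Confidence interval for the slope:

The 99% CI for β₁ is: β̂₁ ± t*(α/2, n-2) × SE(β̂₁)

Step 1: Find critical t-value
- Confidence level = 0.99
- Degrees of freedom = n - 2 = 15 - 2 = 13
- t*(α/2, 13) = 3.0123

Step 2: Calculate margin of error
Margin = 3.0123 × 0.2216 = 0.6675

Step 3: Construct interval
CI = 3.8857 ± 0.6675
CI = (3.2182, 4.5532)

Interpretation: each one-unit increase in x is associated with a change in mean y of between 3.2182 and 4.5532, with 99% confidence.
Both endpoints are positive, so the data support a genuinely positive slope at this confidence level.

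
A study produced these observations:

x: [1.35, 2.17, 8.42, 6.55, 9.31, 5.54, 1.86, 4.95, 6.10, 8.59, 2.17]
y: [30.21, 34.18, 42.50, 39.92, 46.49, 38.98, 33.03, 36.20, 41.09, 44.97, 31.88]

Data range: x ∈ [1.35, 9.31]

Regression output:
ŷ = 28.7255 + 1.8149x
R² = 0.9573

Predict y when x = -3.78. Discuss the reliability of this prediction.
The equation gives ŷ = 21.8652; however x = -3.78 is 5.13 units below the observed range, so this extrapolated value should not be trusted.

Prediction calculation:
ŷ = 28.7255 + 1.8149 × (-3.78)
ŷ = 21.8652

Reliability:
- Data range: x ∈ [1.35, 9.31]
- Prediction point: x = -3.78 is 5.13 units below the observed range → this is EXTRAPOLATION, not interpolation

Why that matters here:
- The standard error of prediction grows with (x − x̄)², and x = -3.78 is far from x̄ = 5.18
- The linear relationship may not hold outside the observed range
- There are no observations near this x to validate the fitted line there

Report the number if required, but flag clearly that it is an extrapolation.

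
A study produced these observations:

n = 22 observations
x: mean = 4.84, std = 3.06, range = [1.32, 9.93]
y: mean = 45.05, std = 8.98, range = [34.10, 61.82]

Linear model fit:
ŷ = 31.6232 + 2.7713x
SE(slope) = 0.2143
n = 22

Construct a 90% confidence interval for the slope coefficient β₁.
The 90% CI for β₁ is (2.4017, 3.1409)

Confidence interval for the slope:

The 90% CI for β₁ is: β̂₁ ± t*(α/2, n-2) × SE(β̂₁)

Step 1: Find critical t-value
- Confidence level = 0.9
- Degrees of freedom = n - 2 = 22 - 2 = 20
- t*(α/2, 20) = 1.7247

Step 2: Calculate margin of error
Margin = 1.7247 × 0.2143 = 0.3696

Step 3: Construct interval
CI = 2.7713 ± 0.3696
CI = (2.4017, 3.1409)

Interpretation: intervals built this way capture the true β₁ in 90% of repeated samples; here the plausible range for the per-unit effect of x on y is 2.4017 to 3.1409.
The interval does not include 0, suggesting a significant linear relationship.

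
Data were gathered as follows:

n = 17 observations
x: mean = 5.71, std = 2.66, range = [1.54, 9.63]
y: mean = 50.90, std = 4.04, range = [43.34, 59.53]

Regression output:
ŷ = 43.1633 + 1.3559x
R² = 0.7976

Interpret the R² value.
The model explains 79.76% of the variance in y (R² = 0.7976), leaving 20.24% unexplained; the fit is strong.

R² (coefficient of determination) measures the proportion of variance in y explained by the regression model.

Here R² = 0.7976:
- Explained: 79.76% of the variation in y
- Unexplained (residual): 100% − 79.76% = 20.24%
- Rule of thumb (below 0.3 weak; 0.3 to below 0.7 moderate; 0.7 and above strong) → strong

Note: R² never decreases when predictors are added, so it should not be used alone to compare models of different size.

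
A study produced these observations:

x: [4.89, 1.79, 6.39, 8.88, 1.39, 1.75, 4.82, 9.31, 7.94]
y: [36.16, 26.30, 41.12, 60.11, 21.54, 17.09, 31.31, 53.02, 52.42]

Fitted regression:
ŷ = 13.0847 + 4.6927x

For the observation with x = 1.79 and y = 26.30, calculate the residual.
Residual = 4.8154

The residual is the difference between the actual value and the predicted value:

Residual = y - ŷ

Step 1: Calculate predicted value
ŷ = 13.0847 + 4.6927 × 1.79
ŷ = 21.4846

Step 2: Calculate residual
Residual = 26.30 - 21.4846
Residual = 4.8154

Interpretation: the model underestimates the actual value by 4.8154 at this point (positive residual → observation lies above the fitted line).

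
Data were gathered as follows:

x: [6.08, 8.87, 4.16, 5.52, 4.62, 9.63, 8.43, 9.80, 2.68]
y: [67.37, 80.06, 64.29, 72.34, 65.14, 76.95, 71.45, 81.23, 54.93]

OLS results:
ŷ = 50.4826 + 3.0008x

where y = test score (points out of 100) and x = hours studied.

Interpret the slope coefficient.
For each additional hour of study time, predicted test score increases by approximately 3.0008 points.

β₁ = 3.0008 is the change in predicted test score (points) per additional hour of study time.

Interpretation:
- Study time up by 1 hour → predicted test score increases by 3.0008 points
- This is a linear approximation: the same per-unit change is assumed across the whole observed x range
- The slope describes association in these data, not necessarily a causal effect

(β₀ = 50.4826 is the fitted value at x = 0 and is not part of the slope interpretation.)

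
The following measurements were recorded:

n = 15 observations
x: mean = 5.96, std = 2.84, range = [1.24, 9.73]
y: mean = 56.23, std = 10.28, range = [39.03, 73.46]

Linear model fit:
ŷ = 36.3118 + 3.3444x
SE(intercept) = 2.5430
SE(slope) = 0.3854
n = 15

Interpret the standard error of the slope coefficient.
SE(slope) = 0.3854 measures the uncertainty in the estimated slope. The coefficient is estimated precisely (SE/|β̂₁| = 11.5%).

SE(β̂₁) = 0.3854 says: if we drew many samples of n = 15 from the same population and refit each time, the fitted slopes would scatter with a standard deviation of roughly 0.3854 around the true β₁.

Relative precision:
- SE / |β̂₁| = 0.3854 / 3.3444 = 11.5%
- Rule of thumb (under 20%: precise; 20% to under 50%: moderately precise; 50% or more: imprecise) → precise

Rough 95% range (±2 SE): 3.3444 ± 0.7708 → (2.5736, 4.1152).

What drives SE(β̂₁): wider spread of x values → smaller SE; more residual scatter → larger SE; larger n (here n = 15) → smaller SE.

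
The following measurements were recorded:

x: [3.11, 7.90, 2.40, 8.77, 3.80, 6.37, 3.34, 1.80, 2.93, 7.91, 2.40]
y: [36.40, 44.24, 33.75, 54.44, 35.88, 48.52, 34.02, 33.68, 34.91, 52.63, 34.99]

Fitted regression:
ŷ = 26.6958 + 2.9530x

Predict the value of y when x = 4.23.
ŷ = 39.1870

Plug x = 4.23 into the fitted line:

ŷ = 26.6958 + 2.9530 × 4.23
ŷ = 26.6958 + 12.4912
ŷ = 39.1870

This is a point prediction; actual observations scatter around it by roughly the residual standard deviation.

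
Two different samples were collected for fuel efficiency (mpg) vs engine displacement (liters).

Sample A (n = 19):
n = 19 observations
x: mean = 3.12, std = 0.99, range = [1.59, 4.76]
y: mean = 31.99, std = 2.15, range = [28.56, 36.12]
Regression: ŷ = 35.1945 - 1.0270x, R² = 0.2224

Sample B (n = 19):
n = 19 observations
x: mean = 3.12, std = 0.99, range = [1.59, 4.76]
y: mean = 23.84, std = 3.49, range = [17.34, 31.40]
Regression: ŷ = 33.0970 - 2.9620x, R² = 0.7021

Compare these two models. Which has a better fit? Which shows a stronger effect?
Model B has the better fit (R² = 0.7021 vs 0.2224). Model B shows the stronger effect (|β₁| = 2.9620 vs 1.0270).

Model Comparison:

Goodness of fit (R²):
- Model A: R² = 0.2224 → 22.24% of variance in fuel efficiency explained
- Model B: R² = 0.7021 → 70.21% of variance in fuel efficiency explained
- 0.7021 > 0.2224 → Model B has the better fit

Effect size (slope magnitude):
- Model A: β₁ = -1.0270 → predicted fuel efficiency falls 1.0270 mpg per additional liter of engine displacement
- Model B: β₁ = -2.9620 → predicted fuel efficiency falls 2.9620 mpg per additional liter of engine displacement
- |-1.0270| < |-2.9620| → Model B shows the stronger marginal effect

Notes:
- A better fit (higher R²) doesn't necessarily mean a more important relationship.
- A steeper slope doesn't make a better model if the scatter around the line is large.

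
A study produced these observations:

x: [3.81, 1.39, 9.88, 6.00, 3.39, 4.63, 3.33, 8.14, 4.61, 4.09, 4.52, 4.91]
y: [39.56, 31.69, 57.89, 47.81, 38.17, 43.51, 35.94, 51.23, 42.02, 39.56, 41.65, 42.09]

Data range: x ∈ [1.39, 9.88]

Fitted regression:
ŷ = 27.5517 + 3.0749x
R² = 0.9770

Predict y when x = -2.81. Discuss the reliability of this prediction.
ŷ = 18.9112, but this is extrapolation (below the data range [1.39, 9.88]) and may be unreliable.

Prediction calculation:
ŷ = 27.5517 + 3.0749 × (-2.81)
ŷ = 18.9112

Reliability:
- Data range: x ∈ [1.39, 9.88]
- Prediction point: x = -2.81 is 4.20 units below the observed range → this is EXTRAPOLATION, not interpolation

Why that matters here:
- The standard error of prediction grows with (x − x̄)², and x = -2.81 is far from x̄ = 4.89
- Real relationships often flatten, saturate, or turn nonlinear at extremes
- The linear relationship may not hold outside the observed range

The R² = 0.9770 only validates the fit within [1.39, 9.88]; treat ŷ = 18.9112 with caution.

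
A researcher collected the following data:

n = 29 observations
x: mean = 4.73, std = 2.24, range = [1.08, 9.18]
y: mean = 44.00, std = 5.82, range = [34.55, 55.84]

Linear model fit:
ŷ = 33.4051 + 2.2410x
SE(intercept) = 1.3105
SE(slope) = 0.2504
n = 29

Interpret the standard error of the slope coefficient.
The slope 2.2410 is pinned down to within about ±0.2504 (one SE) by these data — relative uncertainty 11.2%, i.e. precise.

What SE measures:
- The standard error quantifies the sampling variability of the coefficient estimate
- It is the estimated standard deviation of β̂₁ across hypothetical repeated samples of the same size
- Smaller SE → more precise estimate

Relative precision:
- SE / |β̂₁| = 0.2504 / 2.2410 = 11.2%
- Rule of thumb (under 20%: precise; 20% to under 50%: moderately precise; 50% or more: imprecise) → precise

Link to the t-test: t = β̂₁ / SE(β̂₁) = 2.2410 / 0.2504 = 8.9497, the statistic for H₀: β₁ = 0.

What drives SE(β̂₁): larger n (here n = 29) → smaller SE; more residual scatter → larger SE; wider spread of x values → smaller SE.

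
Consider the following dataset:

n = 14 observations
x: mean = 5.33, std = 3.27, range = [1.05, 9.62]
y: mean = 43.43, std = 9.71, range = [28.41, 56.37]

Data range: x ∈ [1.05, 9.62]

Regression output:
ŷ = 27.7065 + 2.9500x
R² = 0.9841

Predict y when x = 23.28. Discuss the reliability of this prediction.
ŷ = 96.3825 (extrapolation — x = 23.28 lies outside [1.05, 9.62], so reliability is low).

Prediction calculation:
ŷ = 27.7065 + 2.9500 × 23.28
ŷ = 96.3825

Reliability:
- Data range: x ∈ [1.05, 9.62]
- Prediction point: x = 23.28 is 13.66 units above the observed range → this is EXTRAPOLATION, not interpolation

Why that matters here:
- The standard error of prediction grows with (x − x̄)², and x = 23.28 is far from x̄ = 5.33
- Real relationships often flatten, saturate, or turn nonlinear at extremes
- R² describes fit only over the sampled x values; it says nothing about behaviour beyond them

A defensible statement: 'if the linear trend continued to x = 23.28, y would be about 96.3825' — the premise is untested.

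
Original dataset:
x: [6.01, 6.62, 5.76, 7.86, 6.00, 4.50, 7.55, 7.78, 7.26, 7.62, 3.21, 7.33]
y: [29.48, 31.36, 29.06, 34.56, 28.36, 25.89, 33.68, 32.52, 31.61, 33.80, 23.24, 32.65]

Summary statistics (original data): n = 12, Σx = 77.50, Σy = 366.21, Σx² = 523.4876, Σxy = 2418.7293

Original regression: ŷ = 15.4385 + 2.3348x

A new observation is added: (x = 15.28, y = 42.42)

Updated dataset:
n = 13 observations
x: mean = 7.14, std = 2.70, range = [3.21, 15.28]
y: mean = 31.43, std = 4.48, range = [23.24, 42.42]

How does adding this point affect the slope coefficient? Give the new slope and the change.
The slope changes from 2.3348 to 1.5880 (change of -0.7468, or -32.0%).

x = 15.28 lies well outside the original x-range [3.21, 7.86] (x̄ ≈ 6.46), so this observation has high leverage and can move the slope substantially.

Step 1: Update the sums with the new point (n goes from 12 to 13)
Σx  = 77.50 + 15.28 = 92.78
Σy  = 366.21 + 42.42 = 408.63
Σx² = 523.4876 + 15.28² = 523.4876 + 233.4784 = 756.9660
Σxy = 2418.7293 + 15.28×42.42 = 2418.7293 + 648.1776 = 3066.9069

Step 2: Recompute the slope with b₁ = (nΣxy − ΣxΣy) / (nΣx² − (Σx)²)
Numerator   = 13×3066.9069 − 92.78×408.63 = 39869.7897 − 37912.6914 = 1957.0983
Denominator = 13×756.9660 − 92.78² = 9840.5580 − 8608.1284 = 1232.4296
b₁(new) = 1957.0983 / 1232.4296 = 1.5880

(Same formula on the original sums: (12×2418.7293 − 77.50×366.21) / (12×523.4876 − 77.50²) = 643.4766 / 275.6012 = 2.3348, matching the given fit.)

Step 3: Change in slope
Δβ₁ = 1.5880 − 2.3348 = -0.7468
Relative change = -0.7468 / 2.3348 × 100% = -32.0%
→ the slope decreases when the point is added.

A high-leverage point only changes the slope if it is off the original line; here y = 42.42 is below the original trend, so the slope decreases.
In practice: examine leverage (hᵢ) and Cook's distance rather than deleting it automatically.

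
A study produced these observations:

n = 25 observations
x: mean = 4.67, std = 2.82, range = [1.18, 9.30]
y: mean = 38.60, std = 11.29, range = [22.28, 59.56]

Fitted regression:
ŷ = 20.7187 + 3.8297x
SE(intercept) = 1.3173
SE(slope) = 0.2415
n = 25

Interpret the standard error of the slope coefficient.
SE(slope) = 0.2415 measures the uncertainty in the estimated slope. The coefficient is estimated precisely (SE/|β̂₁| = 6.3%).

SE(β̂₁) = 0.2415 says: if we drew many samples of n = 25 from the same population and refit each time, the fitted slopes would scatter with a standard deviation of roughly 0.2415 around the true β₁.

Relative precision:
- SE / |β̂₁| = 0.2415 / 3.8297 = 6.3%
- Rule of thumb (under 20%: precise; 20% to under 50%: moderately precise; 50% or more: imprecise) → precise

Link to interval estimation: a confidence interval for β₁ is β̂₁ ± t* × 0.2415, so SE sets the half-width per unit of t*.

What drives SE(β̂₁): larger n (here n = 25) → smaller SE; more residual scatter → larger SE; wider spread of x values → smaller SE.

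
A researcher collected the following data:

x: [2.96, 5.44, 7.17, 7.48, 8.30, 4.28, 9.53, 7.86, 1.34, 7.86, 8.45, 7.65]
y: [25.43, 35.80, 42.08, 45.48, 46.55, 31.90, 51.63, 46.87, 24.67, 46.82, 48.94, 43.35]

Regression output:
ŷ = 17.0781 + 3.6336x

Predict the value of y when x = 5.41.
ŷ = 36.7359

Plug x = 5.41 into the fitted line:

ŷ = 17.0781 + 3.6336 × 5.41
ŷ = 17.0781 + 19.6578
ŷ = 36.7359

This is the fitted mean response at that x — an individual observation would come with a wider prediction interval.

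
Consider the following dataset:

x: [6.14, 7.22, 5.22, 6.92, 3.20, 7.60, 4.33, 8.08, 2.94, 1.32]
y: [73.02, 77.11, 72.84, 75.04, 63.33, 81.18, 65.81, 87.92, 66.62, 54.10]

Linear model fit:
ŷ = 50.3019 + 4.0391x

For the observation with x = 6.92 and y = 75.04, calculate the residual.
Residual = -3.2125

The residual is the difference between the actual value and the predicted value:

Residual = y - ŷ

Step 1: Calculate predicted value
ŷ = 50.3019 + 4.0391 × 6.92
ŷ = 78.2525

Step 2: Calculate residual
Residual = 75.04 - 78.2525
Residual = -3.2125

The residual is negative, so the observed y = 75.04 sits below the regression line (the line overestimates it by 3.2125).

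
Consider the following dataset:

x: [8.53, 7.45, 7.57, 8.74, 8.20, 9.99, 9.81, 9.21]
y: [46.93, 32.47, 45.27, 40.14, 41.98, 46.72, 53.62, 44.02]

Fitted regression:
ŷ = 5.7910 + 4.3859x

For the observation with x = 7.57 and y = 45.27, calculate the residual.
Residual = 6.2777

The residual is the difference between the actual value and the predicted value:

Residual = y - ŷ

Step 1: Calculate predicted value
ŷ = 5.7910 + 4.3859 × 7.57
ŷ = 38.9923

Step 2: Calculate residual
Residual = 45.27 - 38.9923
Residual = 6.2777

The residual is positive, so the observed y = 45.27 sits above the regression line (the line underestimates it by 6.2777).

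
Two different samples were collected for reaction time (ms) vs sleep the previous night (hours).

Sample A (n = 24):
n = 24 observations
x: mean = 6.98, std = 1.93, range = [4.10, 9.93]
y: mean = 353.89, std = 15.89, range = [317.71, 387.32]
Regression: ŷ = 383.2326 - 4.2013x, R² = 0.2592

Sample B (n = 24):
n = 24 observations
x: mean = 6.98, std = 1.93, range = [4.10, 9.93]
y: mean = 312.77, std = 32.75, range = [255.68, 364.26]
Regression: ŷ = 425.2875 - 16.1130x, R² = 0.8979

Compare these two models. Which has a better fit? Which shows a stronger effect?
Model B has the better fit (R² = 0.8979 vs 0.2592). Model B shows the stronger effect (|β₁| = 16.1130 vs 4.2013).

Model Comparison:

Goodness of fit (R²):
- Model A: R² = 0.2592 → 25.92% of variance in reaction time explained
- Model B: R² = 0.8979 → 89.79% of variance in reaction time explained
- 0.8979 > 0.2592 → Model B has the better fit

Strength of effect — compare |β₁|:
- Model A: β₁ = -4.2013 → predicted reaction time falls 4.2013 ms per additional hour of sleep
- Model B: β₁ = -16.1130 → predicted reaction time falls 16.1130 ms per additional hour of sleep
- |-4.2013| < |-16.1130| → Model B shows the stronger marginal effect

Notes:
- R² measures how tightly points cluster around the line; β₁ measures how steep the line is — they answer different questions.
- The two samples could reflect different populations, time periods, or measurement quality.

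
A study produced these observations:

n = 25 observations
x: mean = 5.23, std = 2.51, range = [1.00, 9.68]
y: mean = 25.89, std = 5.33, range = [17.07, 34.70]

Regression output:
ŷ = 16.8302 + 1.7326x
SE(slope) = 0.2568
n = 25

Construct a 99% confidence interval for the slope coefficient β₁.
The 99% CI for β₁ is (1.0117, 2.4535)

Confidence interval for the slope:

The 99% CI for β₁ is: β̂₁ ± t*(α/2, n-2) × SE(β̂₁)

Step 1: Find critical t-value
- Confidence level = 0.99
- Degrees of freedom = n - 2 = 25 - 2 = 23
- t*(α/2, 23) = 2.8073

Step 2: Calculate margin of error
Margin = 2.8073 × 0.2568 = 0.7209

Step 3: Construct interval
CI = 1.7326 ± 0.7209
CI = (1.0117, 2.4535)

Interpretation: intervals built this way capture the true β₁ in 99% of repeated samples; here the plausible range for the per-unit effect of x on y is 1.0117 to 2.4535.
Since 0 is outside the interval, a two-sided test at α = 0.01 would reject H₀: β₁ = 0.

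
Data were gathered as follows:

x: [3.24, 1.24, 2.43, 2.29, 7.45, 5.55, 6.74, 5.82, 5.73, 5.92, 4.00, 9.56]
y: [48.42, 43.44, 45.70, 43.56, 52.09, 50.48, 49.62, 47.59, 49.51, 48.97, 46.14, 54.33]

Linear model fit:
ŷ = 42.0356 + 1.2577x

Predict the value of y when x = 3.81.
ŷ = 46.8274

x = 3.81 lies inside the observed range [1.24, 9.56], so the fitted equation applies directly:

ŷ = 42.0356 + 1.2577 × 3.81
ŷ = 42.0356 + 4.7918
ŷ = 46.8274

This is a point prediction; actual observations scatter around it by roughly the residual standard deviation.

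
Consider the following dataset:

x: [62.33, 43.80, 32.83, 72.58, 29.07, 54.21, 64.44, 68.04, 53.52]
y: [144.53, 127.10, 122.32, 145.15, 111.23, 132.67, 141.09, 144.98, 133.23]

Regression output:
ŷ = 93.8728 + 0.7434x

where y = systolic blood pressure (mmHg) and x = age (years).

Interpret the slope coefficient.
An increase of one year in age is associated with a 0.7434 mmHg increase in predicted blood pressure.

The slope coefficient β₁ = 0.7434 represents the marginal effect of age on blood pressure.

Interpretation:
- Age up by 1 year → predicted blood pressure increases by 0.7434 mmHg
- The effect is assumed constant over the observed range of x (linearity)

(β₀ = 93.8728 is the fitted value at x = 0 and is not part of the slope interpretation.)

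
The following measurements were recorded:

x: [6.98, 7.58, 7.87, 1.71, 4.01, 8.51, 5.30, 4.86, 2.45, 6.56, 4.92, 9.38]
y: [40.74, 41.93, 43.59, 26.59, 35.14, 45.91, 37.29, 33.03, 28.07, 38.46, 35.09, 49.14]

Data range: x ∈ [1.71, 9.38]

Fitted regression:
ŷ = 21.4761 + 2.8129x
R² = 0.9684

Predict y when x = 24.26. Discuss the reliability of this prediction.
The equation gives ŷ = 89.7171; however x = 24.26 is 14.88 units above the observed range, so this extrapolated value should not be trusted.

Prediction calculation:
ŷ = 21.4761 + 2.8129 × 24.26
ŷ = 89.7171

Reliability:
- Data range: x ∈ [1.71, 9.38]
- Prediction point: x = 24.26 is 14.88 units above the observed range → this is EXTRAPOLATION, not interpolation

Why that matters here:
- The standard error of prediction grows with (x − x̄)², and x = 24.26 is far from x̄ = 5.84
- R² describes fit only over the sampled x values; it says nothing about behaviour beyond them

The R² = 0.9684 only validates the fit within [1.71, 9.38]; treat ŷ = 89.7171 with caution.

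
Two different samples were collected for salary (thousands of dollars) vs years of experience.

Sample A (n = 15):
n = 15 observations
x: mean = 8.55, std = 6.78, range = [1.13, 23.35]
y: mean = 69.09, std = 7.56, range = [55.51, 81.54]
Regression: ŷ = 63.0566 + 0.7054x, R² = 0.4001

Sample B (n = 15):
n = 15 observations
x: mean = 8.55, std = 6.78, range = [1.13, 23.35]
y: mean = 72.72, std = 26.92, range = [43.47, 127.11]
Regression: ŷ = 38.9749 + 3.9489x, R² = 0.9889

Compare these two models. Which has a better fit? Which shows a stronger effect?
Model B has the better fit (R² = 0.9889 vs 0.4001). Model B shows the stronger effect (|β₁| = 3.9489 vs 0.7054).

Model Comparison:

Fit — compare R²:
- Model A: R² = 0.4001 → 40.01% of variance in salary explained
- Model B: R² = 0.9889 → 98.89% of variance in salary explained
- 0.9889 > 0.4001 → Model B has the better fit

Which has the larger per-year effect? (|β₁|)
- Model A: β₁ = 0.7054 → predicted salary rises 0.7054 thousand dollars per additional year of experience
- Model B: β₁ = 3.9489 → predicted salary rises 3.9489 thousand dollars per additional year of experience
- |0.7054| < |3.9489| → Model B shows the stronger marginal effect

Notes:
- A better fit (higher R²) doesn't necessarily mean a more important relationship.
- The two samples could reflect different populations, time periods, or measurement quality.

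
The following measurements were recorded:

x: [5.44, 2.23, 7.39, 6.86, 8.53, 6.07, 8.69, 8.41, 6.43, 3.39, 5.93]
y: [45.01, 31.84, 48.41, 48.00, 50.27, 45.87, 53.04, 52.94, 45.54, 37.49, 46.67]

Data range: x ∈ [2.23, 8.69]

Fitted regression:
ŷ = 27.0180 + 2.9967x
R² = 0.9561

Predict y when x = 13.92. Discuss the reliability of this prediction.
ŷ = 68.7321 (extrapolation — x = 13.92 lies outside [2.23, 8.69], so reliability is low).

Prediction calculation:
ŷ = 27.0180 + 2.9967 × 13.92
ŷ = 68.7321

Reliability:
- Data range: x ∈ [2.23, 8.69]
- Prediction point: x = 13.92 is 5.23 units above the observed range → this is EXTRAPOLATION, not interpolation

Why that matters here:
- The standard error of prediction grows with (x − x̄)², and x = 13.92 is far from x̄ = 6.31
- R² describes fit only over the sampled x values; it says nothing about behaviour beyond them

Report the number if required, but flag clearly that it is an extrapolation.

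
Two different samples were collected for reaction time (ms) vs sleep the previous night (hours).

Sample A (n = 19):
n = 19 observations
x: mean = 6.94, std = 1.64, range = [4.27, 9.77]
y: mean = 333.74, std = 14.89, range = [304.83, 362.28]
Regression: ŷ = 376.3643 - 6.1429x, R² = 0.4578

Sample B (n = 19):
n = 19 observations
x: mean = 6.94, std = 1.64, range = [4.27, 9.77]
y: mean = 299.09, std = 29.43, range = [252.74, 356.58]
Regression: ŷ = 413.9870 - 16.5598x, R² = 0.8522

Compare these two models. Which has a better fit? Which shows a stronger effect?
Model B has the better fit (R² = 0.8522 vs 0.4578). Model B shows the stronger effect (|β₁| = 16.5598 vs 6.1429).

Model Comparison:

Which explains more variance? (R²)
- Model A: R² = 0.4578 → 45.78% of variance in reaction time explained
- Model B: R² = 0.8522 → 85.22% of variance in reaction time explained
- 0.8522 > 0.4578 → Model B has the better fit

Effect size (slope magnitude):
- Model A: β₁ = -6.1429 → predicted reaction time falls 6.1429 ms per additional hour of sleep
- Model B: β₁ = -16.5598 → predicted reaction time falls 16.5598 ms per additional hour of sleep
- |-6.1429| < |-16.5598| → Model B shows the stronger marginal effect

Note: The two samples could reflect different populations, time periods, or measurement quality.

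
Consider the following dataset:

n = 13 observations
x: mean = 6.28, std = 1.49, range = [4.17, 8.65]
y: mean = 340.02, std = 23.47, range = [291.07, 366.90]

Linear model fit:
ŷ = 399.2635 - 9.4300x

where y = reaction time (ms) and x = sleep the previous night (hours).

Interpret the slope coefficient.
On average, reaction time is about 9.4300 ms lower for every extra hour of sleep.

β₁ = -9.4300 is the change in predicted reaction time (ms) per additional hour of sleep.

Interpretation:
- Sleep up by 1 hour → predicted reaction time decreases by 9.4300 ms
- This is a linear approximation: the same per-unit change is assumed across the whole observed x range
- The sign (−) gives the direction; the magnitude 9.4300 gives the size of the effect per hour

The intercept β₀ = 399.2635 is the predicted reaction time when sleep = 0; since the smallest observed x is 4.17, this is an extrapolation and mainly anchors the line.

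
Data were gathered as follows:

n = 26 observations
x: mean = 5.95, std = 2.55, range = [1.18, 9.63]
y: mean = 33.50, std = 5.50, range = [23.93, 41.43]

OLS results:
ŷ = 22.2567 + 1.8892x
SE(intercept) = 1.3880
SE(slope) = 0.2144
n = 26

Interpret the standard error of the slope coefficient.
SE(β̂₁) = 0.2144 is the estimated standard deviation of the slope estimate across repeated samples; relative to β̂₁ = 1.8892 that is 11.3%, a precise estimate.

SE(β̂₁) = s / √Sxx, where s is the residual standard deviation and Sxx = Σ(x − x̄)². It is the yardstick for how far β̂₁ = 1.8892 could plausibly be from the true slope.

Relative precision:
- SE / |β̂₁| = 0.2144 / 1.8892 = 11.3%
- Rule of thumb (under 20%: precise; 20% to under 50%: moderately precise; 50% or more: imprecise) → precise

Link to interval estimation: a confidence interval for β₁ is β̂₁ ± t* × 0.2144, so SE sets the half-width per unit of t*.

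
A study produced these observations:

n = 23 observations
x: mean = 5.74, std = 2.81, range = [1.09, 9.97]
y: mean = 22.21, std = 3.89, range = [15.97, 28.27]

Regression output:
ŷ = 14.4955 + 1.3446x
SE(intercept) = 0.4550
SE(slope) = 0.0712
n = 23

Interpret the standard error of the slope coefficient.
SE(slope) = 0.0712 measures the uncertainty in the estimated slope. The coefficient is estimated precisely (SE/|β̂₁| = 5.3%).

What SE measures:
- The standard error quantifies the sampling variability of the coefficient estimate
- It is the estimated standard deviation of β̂₁ across hypothetical repeated samples of the same size
- Smaller SE → more precise estimate

Relative precision:
- SE / |β̂₁| = 0.0712 / 1.3446 = 5.3%
- Rule of thumb (under 20%: precise; 20% to under 50%: moderately precise; 50% or more: imprecise) → precise

Link to the t-test: t = β̂₁ / SE(β̂₁) = 1.3446 / 0.0712 = 18.8848, the statistic for H₀: β₁ = 0.

What drives SE(β̂₁): wider spread of x values → smaller SE; larger n (here n = 23) → smaller SE; more residual scatter → larger SE.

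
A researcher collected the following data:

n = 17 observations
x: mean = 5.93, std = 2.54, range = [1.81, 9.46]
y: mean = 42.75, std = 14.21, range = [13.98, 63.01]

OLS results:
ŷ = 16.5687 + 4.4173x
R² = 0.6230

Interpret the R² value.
R² = 0.6230 means 62.30% of the variation in y is explained by the linear relationship with x. This indicates a moderate fit.

The coefficient of determination R² is the fraction of the total variation in y that the fitted line accounts for.

Here R² = 0.6230:
- Explained: 62.30% of the variation in y
- Unexplained (residual): 100% − 62.30% = 37.70%
- Rule of thumb (below 0.3 weak; 0.3 to below 0.7 moderate; 0.7 and above strong) → moderate

Calculation: R² = 1 − (SS_res / SS_tot), where SS_res is the sum of squared residuals and SS_tot the total sum of squares.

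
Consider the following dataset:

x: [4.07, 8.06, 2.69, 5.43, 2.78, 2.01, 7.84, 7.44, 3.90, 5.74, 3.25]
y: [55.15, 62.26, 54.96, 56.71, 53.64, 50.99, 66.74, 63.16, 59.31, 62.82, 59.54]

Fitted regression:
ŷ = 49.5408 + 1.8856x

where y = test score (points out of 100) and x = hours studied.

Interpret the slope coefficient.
An increase of one hour in study time is associated with a 1.8856 points increase in predicted test score.

The slope coefficient β₁ = 1.8856 represents the marginal effect of study time on test score.

Interpretation:
- Study time up by 1 hour → predicted test score increases by 1.8856 points
- This is a linear approximation: the same per-unit change is assumed across the whole observed x range
- The sign (+) gives the direction; the magnitude 1.8856 gives the size of the effect per hour

The intercept β₀ = 49.5408 is the predicted test score when study time = 0; since the smallest observed x is 2.01, this is an extrapolation and mainly anchors the line.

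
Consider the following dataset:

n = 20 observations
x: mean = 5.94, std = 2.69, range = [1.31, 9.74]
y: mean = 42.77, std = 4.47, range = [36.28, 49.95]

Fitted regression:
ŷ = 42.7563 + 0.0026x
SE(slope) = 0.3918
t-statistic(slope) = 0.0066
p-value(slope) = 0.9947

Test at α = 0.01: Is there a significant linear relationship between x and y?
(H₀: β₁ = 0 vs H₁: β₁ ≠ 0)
Fail to reject H₀: p-value = 0.9947 ≥ α = 0.01. The linear relationship is not significant at the 1% level.

Hypothesis test for the slope coefficient:

H₀: β₁ = 0 (no linear relationship)
H₁: β₁ ≠ 0 (linear relationship exists)

Test statistic: t = β̂₁ / SE(β̂₁) = 0.0026 / 0.3918 = 0.0066

p = 0.9947: how often a slope estimate this far from 0 (in SE units) would arise by chance if β₁ were truly 0.

Decision rule: reject H₀ if p-value < α.
p-value = 0.9947 ≥ α = 0.01 → fail to reject H₀.

There is not sufficient evidence at the 1% significance level to conclude that a linear relationship exists between x and y.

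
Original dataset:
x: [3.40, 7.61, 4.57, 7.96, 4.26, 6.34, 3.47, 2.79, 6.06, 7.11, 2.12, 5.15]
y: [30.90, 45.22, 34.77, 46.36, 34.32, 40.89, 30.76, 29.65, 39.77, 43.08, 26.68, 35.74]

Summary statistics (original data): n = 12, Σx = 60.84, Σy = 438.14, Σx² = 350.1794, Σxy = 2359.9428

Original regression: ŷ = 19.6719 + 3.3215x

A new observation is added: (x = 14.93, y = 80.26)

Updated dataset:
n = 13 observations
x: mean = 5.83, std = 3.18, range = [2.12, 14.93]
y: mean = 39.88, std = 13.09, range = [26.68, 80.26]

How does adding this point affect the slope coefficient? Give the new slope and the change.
Adding the point moves β₁ from 3.3215 to 4.0829, i.e. it increases by 0.7614 (+22.9%).

x = 14.93 lies well outside the original x-range [2.12, 7.96] (x̄ ≈ 5.07), so this observation has high leverage and can move the slope substantially.

Step 1: Update the sums with the new point (n goes from 12 to 13)
Σx  = 60.84 + 14.93 = 75.77
Σy  = 438.14 + 80.26 = 518.40
Σx² = 350.1794 + 14.93² = 350.1794 + 222.9049 = 573.0843
Σxy = 2359.9428 + 14.93×80.26 = 2359.9428 + 1198.2818 = 3558.2246

Step 2: Recompute the slope with b₁ = (nΣxy − ΣxΣy) / (nΣx² − (Σx)²)
Numerator   = 13×3558.2246 − 75.77×518.40 = 46256.9198 − 39279.1680 = 6977.7518
Denominator = 13×573.0843 − 75.77² = 7450.0959 − 5741.0929 = 1709.0030
b₁(new) = 6977.7518 / 1709.0030 = 4.0829

(Same formula on the original sums: (12×2359.9428 − 60.84×438.14) / (12×350.1794 − 60.84²) = 1662.8760 / 500.6472 = 3.3215, matching the given fit.)

Step 3: Change in slope
Δβ₁ = 4.0829 − 3.3215 = +0.7614
Relative change = +0.7614 / 3.3215 × 100% = +22.9%
→ the slope increases when the point is added.

A high-leverage point only changes the slope if it is off the original line; here y = 80.26 is above the original trend, so the slope increases.
In practice: refit with and without it and report both if conclusions differ; investigate whether it comes from the same population as the rest of the sample.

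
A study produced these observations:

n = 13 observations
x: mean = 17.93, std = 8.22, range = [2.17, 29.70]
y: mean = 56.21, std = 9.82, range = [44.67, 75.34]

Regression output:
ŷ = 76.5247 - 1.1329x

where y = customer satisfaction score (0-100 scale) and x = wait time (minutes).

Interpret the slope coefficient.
For each additional minute of wait time, predicted satisfaction score decreases by approximately 1.1329 points.

β₁ = -1.1329 is the change in predicted satisfaction score (points) per additional minute of wait time.

Interpretation:
- Wait time up by 1 minute → predicted satisfaction score decreases by 1.1329 points
- This is a linear approximation: the same per-unit change is assumed across the whole observed x range
- The slope describes association in these data, not necessarily a causal effect

The intercept β₀ = 76.5247 is the predicted satisfaction score when wait time = 0; since the smallest observed x is 2.17, this is an extrapolation and mainly anchors the line.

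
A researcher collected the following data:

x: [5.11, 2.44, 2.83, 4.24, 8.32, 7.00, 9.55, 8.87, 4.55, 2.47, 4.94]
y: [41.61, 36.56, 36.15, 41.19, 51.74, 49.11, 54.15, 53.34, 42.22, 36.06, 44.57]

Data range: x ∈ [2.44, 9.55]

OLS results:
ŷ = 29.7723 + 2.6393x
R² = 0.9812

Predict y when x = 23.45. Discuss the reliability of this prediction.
ŷ = 91.6639, but this is extrapolation (above the data range [2.44, 9.55]) and may be unreliable.

Prediction calculation:
ŷ = 29.7723 + 2.6393 × 23.45
ŷ = 91.6639

Reliability:
- Data range: x ∈ [2.44, 9.55]
- Prediction point: x = 23.45 is 13.90 units above the observed range → this is EXTRAPOLATION, not interpolation

Why that matters here:
- R² describes fit only over the sampled x values; it says nothing about behaviour beyond them
- There are no observations near this x to validate the fitted line there
- The standard error of prediction grows with (x − x̄)², and x = 23.45 is far from x̄ = 5.48

Report the number if required, but flag clearly that it is an extrapolation.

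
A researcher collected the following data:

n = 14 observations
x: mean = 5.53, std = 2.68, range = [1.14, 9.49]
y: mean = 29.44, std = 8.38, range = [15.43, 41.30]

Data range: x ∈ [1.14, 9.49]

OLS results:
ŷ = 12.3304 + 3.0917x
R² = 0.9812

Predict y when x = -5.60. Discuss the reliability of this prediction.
The equation gives ŷ = -4.9831; however x = -5.60 is 6.74 units below the observed range, so this extrapolated value should not be trusted.

Prediction calculation:
ŷ = 12.3304 + 3.0917 × (-5.60)
ŷ = -4.9831

Reliability:
- Data range: x ∈ [1.14, 9.49]
- Prediction point: x = -5.60 is 6.74 units below the observed range → this is EXTRAPOLATION, not interpolation

Why that matters here:
- There are no observations near this x to validate the fitted line there
- Real relationships often flatten, saturate, or turn nonlinear at extremes

The R² = 0.9812 only validates the fit within [1.14, 9.49]; treat ŷ = -4.9831 with caution.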